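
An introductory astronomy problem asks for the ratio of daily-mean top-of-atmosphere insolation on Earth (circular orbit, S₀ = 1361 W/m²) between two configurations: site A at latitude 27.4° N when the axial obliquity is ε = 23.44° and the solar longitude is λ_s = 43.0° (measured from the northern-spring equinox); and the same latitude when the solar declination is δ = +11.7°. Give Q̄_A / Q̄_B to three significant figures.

Q̄_A / Q̄_B ≈ 1.04

— Configuration A (φ=+27.4°):
Solar declination: sin δ = sin ε · sin λ_s = sin 23.44° × sin 43.0° = 0.27129, so δ = +15.741°.
cos H₀ = −tan(+27.4°) tan(+15.741°) = -0.1461, H₀ = 1.7174 rad.
Bracket: H₀ sin φ sin δ + cos φ cos δ sin H₀ = 1.7174×0.46020×0.27129 + 0.88782×0.96250×0.98927 = 0.214413 + 0.845358 = 1.059771.
Q̄ = (S₀/π) × [bracket] = (1361/π) × 1.059771 = 459.11 W/m².
— Configuration B (φ=+27.4°):
cos H₀ = −tan(+27.4°) tan(+11.700°) = -0.1073, H₀ = 1.6783 rad.
Bracket: H₀ sin φ sin δ + cos φ cos δ sin H₀ = 1.6783×0.46020×0.20279 + 0.88782×0.97922×0.99422 = 0.156626 + 0.864346 = 1.020972.
Q̄ = (S₀/π) × [bracket] = (1361/π) × 1.020972 = 442.31 W/m².
Ratio Q̄_A / Q̄_B = 459.11 / 442.31 = 1.038.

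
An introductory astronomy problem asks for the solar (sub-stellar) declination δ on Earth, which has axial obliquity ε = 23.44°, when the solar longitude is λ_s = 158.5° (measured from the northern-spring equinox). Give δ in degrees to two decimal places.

δ = +8.38°

sin δ = sin ε · sin λ_s = sin 23.44° × sin 158.5° = 0.145790.
δ = arcsin(0.145790) = +8.38°.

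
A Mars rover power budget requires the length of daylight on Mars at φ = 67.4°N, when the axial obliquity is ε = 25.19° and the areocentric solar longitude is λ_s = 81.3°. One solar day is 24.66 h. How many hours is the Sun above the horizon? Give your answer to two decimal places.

24.66 h

sin δ = sin 25.19° × sin 81.3° = 0.42072, so δ = +24.880°.
Sunrise equation: cos H₀ = −tan φ · tan δ = -1.1141 ≤ −1, so the Sun never sets (polar day) and H₀ = π.
Daylight = 2H₀/(2π) × 24.66 h = (3.1416/π) × 24.66 = 24.66 h.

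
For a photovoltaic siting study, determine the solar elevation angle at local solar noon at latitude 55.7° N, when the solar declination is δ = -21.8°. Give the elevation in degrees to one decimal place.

12.5°

At local noon the hour angle is zero, so the zenith angle equals |φ − δ| = |+55.7° − (-21.800°)| = 77.500°.
Elevation = 90° − 77.500° = 12.5°.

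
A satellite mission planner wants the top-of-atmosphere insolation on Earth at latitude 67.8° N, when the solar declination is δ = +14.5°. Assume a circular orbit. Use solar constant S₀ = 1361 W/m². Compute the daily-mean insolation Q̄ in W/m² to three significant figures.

Q̄ ≈ 349 W/m²

cos H₀ = −tan(+67.8°) tan(+14.500°) = -0.6337, H₀ = 2.2572 rad.
Bracket: H₀ sin φ sin δ + cos φ cos δ sin H₀ = 2.2572×0.92587×0.25038 + 0.37784×0.96815×0.77356 = 0.523263 + 0.282973 = 0.806236.
Q̄ = (S₀/π) × [bracket] = (1361/π) × 0.806236 = 349.3 W/m².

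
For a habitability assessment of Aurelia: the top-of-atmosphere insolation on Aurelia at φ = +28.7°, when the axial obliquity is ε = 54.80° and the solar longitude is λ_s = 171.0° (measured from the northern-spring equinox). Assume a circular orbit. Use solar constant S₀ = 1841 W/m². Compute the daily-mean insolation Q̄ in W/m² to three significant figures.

Solar declination: sin δ = sin ε · sin λ_s = sin 54.80° × sin 171.0° = 0.12783, so δ = +7.344°.
cos H₀ = −tan(+28.7°) tan(+7.344°) = -0.0706, H₀ = 1.6414 rad.
Bracket: H₀ sin φ sin δ + cos φ cos δ sin H₀ = 1.6414×0.48022×0.12783 + 0.87715×0.99180×0.99751 = 0.100760 + 0.867791 = 0.968551.
Q̄ = (S₀/π) × [bracket] = (1841/π) × 0.968551 = 567.6 W/m².

Q̄ ≈ 568 W/m²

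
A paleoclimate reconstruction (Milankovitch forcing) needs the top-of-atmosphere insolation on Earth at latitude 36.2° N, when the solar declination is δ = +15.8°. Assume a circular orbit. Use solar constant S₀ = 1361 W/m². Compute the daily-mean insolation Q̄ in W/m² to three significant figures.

cos H₀ = −tan(+36.2°) tan(+15.800°) = -0.2071, H₀ = 1.7794 rad.
Bracket: H₀ sin φ sin δ + cos φ cos δ sin H₀ = 1.7794×0.59061×0.27228 + 0.80696×0.96222×0.97832 = 0.286148 + 0.759639 = 1.045787.
Q̄ = (S₀/π) × [bracket] = (1361/π) × 1.045787 = 453.1 W/m².

Q̄ ≈ 453 W/m²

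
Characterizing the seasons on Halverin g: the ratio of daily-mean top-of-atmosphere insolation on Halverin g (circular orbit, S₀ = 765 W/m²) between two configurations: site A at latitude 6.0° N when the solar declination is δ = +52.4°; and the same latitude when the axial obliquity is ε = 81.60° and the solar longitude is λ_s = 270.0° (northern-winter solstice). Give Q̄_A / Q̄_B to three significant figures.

Q̄_A / Q̄_B ≈ 34.5

— Configuration A (φ=+6.0°):
cos H₀ = −tan(+6.0°) tan(+52.400°) = -0.1365, H₀ = 1.7077 rad.
Bracket: H₀ sin φ sin δ + cos φ cos δ sin H₀ = 1.7077×0.10453×0.79229 + 0.99452×0.61015×0.99064 = 0.141428 + 0.601127 = 0.742555.
Q̄ = (S₀/π) × [bracket] = (765/π) × 0.742555 = 180.82 W/m².
— Configuration B (φ=+6.0°):
Solar declination: sin δ = sin ε · sin λ_s = sin 81.60° × sin 270.0° = -0.98927, so δ = -81.600°.
cos H₀ = −tan(+6.0°) tan(-81.600°) = 0.7118, H₀ = 0.7788 rad.
Bracket: H₀ sin φ sin δ + cos φ cos δ sin H₀ = 0.7788×0.10453×-0.98927 + 0.99452×0.14608×0.70242 = -0.080534 + 0.102047 = 0.021513.
Q̄ = (S₀/π) × [bracket] = (765/π) × 0.021513 = 5.2386 W/m².
Ratio Q̄_A / Q̄_B = 180.82 / 5.2386 = 34.52.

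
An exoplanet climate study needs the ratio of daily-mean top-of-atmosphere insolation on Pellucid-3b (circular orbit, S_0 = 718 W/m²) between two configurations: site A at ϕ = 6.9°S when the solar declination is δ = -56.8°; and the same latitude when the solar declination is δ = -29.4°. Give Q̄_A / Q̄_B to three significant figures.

Q̄_A / Q̄_B ≈ 0.741

— Configuration A (ϕ=-6.9°):
cos h₀ = −tan(-6.9°) tan(-56.800°) = -0.1849, h₀ = 1.7568 rad.
Bracket: h₀ sin ϕ sin δ + cos ϕ cos δ sin h₀ = 1.7568×-0.12014×-0.83676 + 0.99276×0.54756×0.98275 = 0.176608 + 0.534219 = 0.710827.
Q̄ = (S_0/π) × [bracket] = (718/π) × 0.710827 = 162.46 W/m².
— Configuration B (ϕ=-6.9°):
cos h₀ = −tan(-6.9°) tan(-29.400°) = -0.0682, h₀ = 1.6390 rad.
Bracket: h₀ sin ϕ sin δ + cos ϕ cos δ sin h₀ = 1.6390×-0.12014×-0.49090 + 0.99276×0.87121×0.99767 = 0.096663 + 0.862887 = 0.959550.
Q̄ = (S_0/π) × [bracket] = (718/π) × 0.959550 = 219.30 W/m².
Ratio Q̄_A / Q̄_B = 162.46 / 219.30 = 0.7408.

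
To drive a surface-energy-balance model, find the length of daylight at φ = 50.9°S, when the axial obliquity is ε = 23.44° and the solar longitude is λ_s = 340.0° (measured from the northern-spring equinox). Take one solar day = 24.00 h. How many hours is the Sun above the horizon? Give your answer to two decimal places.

Solar declination: sin δ = sin ε · sin λ_s = sin 23.44° × sin 340.0° = -0.13605, so δ = -7.819°.
cos H₀ = −tan φ · tan δ = −tan(-50.9°) × tan(-7.819°) = -0.1690, so H₀ = 1.7406 rad = 99.73°.
Daylight = 2H₀/(2π) × 24.00 h = (1.7406/π) × 24.00 = 13.30 h.

13.30 h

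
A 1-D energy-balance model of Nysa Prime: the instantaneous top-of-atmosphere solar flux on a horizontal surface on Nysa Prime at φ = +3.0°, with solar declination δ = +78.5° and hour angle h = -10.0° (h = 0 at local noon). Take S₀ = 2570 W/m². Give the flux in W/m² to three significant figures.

636 W/m²

cos θ_z = sin φ sin δ + cos φ cos δ cos h = 0.051285 + 0.196070 = 0.247355.
Flux = S₀ · cos θ_z = 2570 × 0.247355 = 635.7 W/m².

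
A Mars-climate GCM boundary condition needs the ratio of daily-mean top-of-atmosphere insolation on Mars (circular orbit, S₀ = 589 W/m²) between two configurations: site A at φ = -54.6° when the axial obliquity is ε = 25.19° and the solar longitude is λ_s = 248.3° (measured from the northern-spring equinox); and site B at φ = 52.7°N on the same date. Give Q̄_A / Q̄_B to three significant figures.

Q̄_A / Q̄_B ≈ 7.40

— Configuration A (φ=-54.6°):
Solar declination: sin δ = sin ε · sin λ_s = sin 25.19° × sin 248.3° = -0.39546, so δ = -23.295°.
cos H₀ = −tan(-54.6°) tan(-23.295°) = -0.6059, H₀ = 2.2216 rad.
Bracket: H₀ sin φ sin δ + cos φ cos δ sin H₀ = 2.2216×-0.81513×-0.39546 + 0.57928×0.91848×0.79558 = 0.716136 + 0.423294 = 1.139430.
Q̄ = (S₀/π) × [bracket] = (589/π) × 1.139430 = 213.63 W/m².
— Configuration B (φ=+52.7°):
cos H₀ = −tan(+52.7°) tan(-23.295°) = 0.5652, H₀ = 0.9701 rad.
Bracket: H₀ sin φ sin δ + cos φ cos δ sin H₀ = 0.9701×0.79547×-0.39546 + 0.60599×0.91848×0.82496 = -0.305171 + 0.459164 = 0.153993.
Q̄ = (S₀/π) × [bracket] = (589/π) × 0.153993 = 28.871 W/m².
Ratio Q̄_A / Q̄_B = 213.63 / 28.871 = 7.399.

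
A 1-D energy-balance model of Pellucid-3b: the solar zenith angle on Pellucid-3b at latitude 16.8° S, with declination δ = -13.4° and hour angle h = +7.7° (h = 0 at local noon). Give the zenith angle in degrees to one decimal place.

cos θ_z = sin φ sin δ + cos φ cos δ cos h = 0.066983 + 0.922860 = 0.989843.
θ_z = arccos(0.989843) = 8.2°.

θ_z = 8.2°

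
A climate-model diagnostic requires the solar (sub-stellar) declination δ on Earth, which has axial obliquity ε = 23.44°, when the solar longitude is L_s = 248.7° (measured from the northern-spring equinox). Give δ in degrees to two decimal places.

sin δ = sin ε · sin L_s = sin 23.44° × sin 248.7° = -0.370616.
δ = arcsin(-0.370616) = -21.75°.

δ = -21.75°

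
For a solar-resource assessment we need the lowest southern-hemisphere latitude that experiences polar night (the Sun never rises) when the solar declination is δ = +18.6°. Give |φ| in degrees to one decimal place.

Polar night requires cos H₀ = −tan φ tan δ ≥ 1, i.e. tan φ tan δ ≤ −1.
The boundary is |tan φ| · |tan δ| = 1, so |φ| = 90° − |δ| = 90° − 18.6° = 71.4° in the southern hemisphere.

|φ| = 71.4°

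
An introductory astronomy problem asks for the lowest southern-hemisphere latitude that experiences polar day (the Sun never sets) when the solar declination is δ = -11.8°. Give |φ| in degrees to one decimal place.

|φ| = 78.2°

Polar day requires cos H₀ = −tan φ tan δ ≤ −1, i.e. tan φ tan δ ≥ 1.
The boundary is |tan φ| · |tan δ| = 1, so |φ| = 90° − |δ| = 90° − 11.8° = 78.2° in the southern hemisphere.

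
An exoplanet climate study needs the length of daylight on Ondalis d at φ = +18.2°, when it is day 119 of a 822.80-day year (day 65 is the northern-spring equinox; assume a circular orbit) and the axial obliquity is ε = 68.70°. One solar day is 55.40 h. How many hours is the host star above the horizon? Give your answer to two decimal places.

30.04 h

Solar longitude: λ_s = 360° × (119 − 65)/822.80 = 23.627°.
sin δ = sin 68.70° × sin 23.627° = 0.37340, so δ = +21.925°.
cos H₀ = −tan φ · tan δ = −tan(+18.2°) × tan(+21.925°) = -0.1323, so H₀ = 1.7035 rad = 97.60°.
Daylight = 2H₀/(2π) × 55.40 h = (1.7035/π) × 55.40 = 30.04 h.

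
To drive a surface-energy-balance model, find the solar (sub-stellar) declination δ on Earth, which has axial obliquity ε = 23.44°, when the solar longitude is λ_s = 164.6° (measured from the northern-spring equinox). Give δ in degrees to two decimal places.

δ = +6.06°

sin δ = sin ε · sin λ_s = sin 23.44° × sin 164.6° = 0.105635.
δ = arcsin(0.105635) = +6.06°.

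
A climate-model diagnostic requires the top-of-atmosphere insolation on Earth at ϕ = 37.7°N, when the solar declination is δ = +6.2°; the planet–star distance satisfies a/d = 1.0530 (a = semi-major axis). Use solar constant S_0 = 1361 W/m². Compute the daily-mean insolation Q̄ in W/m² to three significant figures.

cos h₀ = −tan(+37.7°) tan(+6.200°) = -0.0840, h₀ = 1.6549 rad.
Bracket: h₀ sin ϕ sin δ + cos ϕ cos δ sin h₀ = 1.6549×0.61153×0.10800 + 0.79122×0.99415×0.99647 = 0.109298 + 0.783815 = 0.893113.
Inverse-square distance factor (a/d)² = 1.0530² = 1.108809.
Q̄ = (S_0/π) × 1.108809 × [bracket] = (1361/π) × 1.108809 × 0.893113 = 429.0 W/m².

Q̄ ≈ 429 W/m²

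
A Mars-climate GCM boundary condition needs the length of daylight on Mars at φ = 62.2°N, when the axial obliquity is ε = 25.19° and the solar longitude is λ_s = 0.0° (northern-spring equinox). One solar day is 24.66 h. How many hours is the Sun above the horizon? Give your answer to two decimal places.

Solar declination: sin δ = sin ε · sin λ_s = sin 25.19° × sin 0.0° = 0.00000, so δ = +0.000°.
cos H₀ = −tan φ · tan δ = −tan(+62.2°) × tan(+0.000°) = -0.0000, so H₀ = 1.5708 rad = 90.00°.
Daylight = 2H₀/(2π) × 24.66 h = (1.5708/π) × 24.66 = 12.33 h.

12.33 h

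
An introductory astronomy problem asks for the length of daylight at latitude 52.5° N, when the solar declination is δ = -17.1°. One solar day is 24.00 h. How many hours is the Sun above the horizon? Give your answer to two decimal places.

8.85 h

cos H₀ = −tan φ · tan δ = −tan(+52.5°) × tan(-17.100°) = 0.4009, so H₀ = 1.1583 rad = 66.36°.
Daylight = 2H₀/(2π) × 24.00 h = (1.1583/π) × 24.00 = 8.85 h.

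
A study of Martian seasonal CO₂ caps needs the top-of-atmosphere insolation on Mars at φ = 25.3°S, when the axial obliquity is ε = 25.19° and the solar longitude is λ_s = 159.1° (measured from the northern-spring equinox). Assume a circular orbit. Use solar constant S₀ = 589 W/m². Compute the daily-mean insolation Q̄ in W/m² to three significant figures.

Solar declination: sin δ = sin ε · sin λ_s = sin 25.19° × sin 159.1° = 0.15184, so δ = +8.733°.
cos H₀ = −tan(-25.3°) tan(+8.733°) = 0.0726, H₀ = 1.4981 rad.
Bracket: H₀ sin φ sin δ + cos φ cos δ sin H₀ = 1.4981×-0.42736×0.15184 + 0.90408×0.98841×0.99736 = -0.097212 + 0.891243 = 0.794031.
Q̄ = (S₀/π) × [bracket] = (589/π) × 0.794031 = 148.9 W/m².

Q̄ ≈ 149 W/m²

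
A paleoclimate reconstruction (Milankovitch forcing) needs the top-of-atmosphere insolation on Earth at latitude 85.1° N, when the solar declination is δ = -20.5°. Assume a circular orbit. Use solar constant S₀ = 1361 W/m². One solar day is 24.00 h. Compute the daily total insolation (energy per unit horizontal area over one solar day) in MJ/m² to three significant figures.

0.00 MJ/m²

cos H₀ = −tan(+85.1°) tan(-20.500°) = 4.3612 ≥ 1 ⇒ polar night, H₀ = 0 and Q̄ = 0.
Daily total = Q̄ × 24.00 h × 3600 s/h = 0.00 MJ/m².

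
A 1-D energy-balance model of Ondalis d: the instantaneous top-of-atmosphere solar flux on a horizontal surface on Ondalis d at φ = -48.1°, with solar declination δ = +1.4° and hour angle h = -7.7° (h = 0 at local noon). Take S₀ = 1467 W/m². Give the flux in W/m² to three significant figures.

cos θ_z = sin φ sin δ + cos φ cos δ cos h = -0.018185 + 0.661613 = 0.643428.
Flux = S₀ · cos θ_z = 1467 × 0.643428 = 943.9 W/m².

944 W/m²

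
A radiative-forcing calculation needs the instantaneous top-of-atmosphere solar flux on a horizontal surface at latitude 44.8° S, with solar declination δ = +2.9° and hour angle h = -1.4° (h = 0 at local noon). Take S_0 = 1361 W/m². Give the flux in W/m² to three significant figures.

cos θ_z = sin ϕ sin δ + cos ϕ cos δ cos h = -0.035650 + 0.708450 = 0.672800.
Flux = S_0 · cos θ_z = 1361 × 0.672800 = 915.7 W/m².

916 W/m²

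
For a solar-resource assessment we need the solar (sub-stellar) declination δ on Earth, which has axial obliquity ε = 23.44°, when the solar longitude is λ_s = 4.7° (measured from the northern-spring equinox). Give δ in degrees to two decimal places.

δ = +1.87°

sin δ = sin ε · sin λ_s = sin 23.44° × sin 4.7° = 0.032594.
δ = arcsin(0.032594) = +1.87°.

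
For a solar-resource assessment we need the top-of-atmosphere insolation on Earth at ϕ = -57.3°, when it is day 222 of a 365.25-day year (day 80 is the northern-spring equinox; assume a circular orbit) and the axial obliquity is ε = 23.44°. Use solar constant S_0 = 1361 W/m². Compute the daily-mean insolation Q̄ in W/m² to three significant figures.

Solar longitude: L_s = 360° × (222 − 80)/365.25 = 139.959°.
sin δ = sin 23.44° × sin 139.959° = 0.25591, so δ = +14.828°.
cos h₀ = −tan(-57.3°) tan(+14.828°) = 0.4124, h₀ = 1.1458 rad.
Bracket: h₀ sin ϕ sin δ + cos ϕ cos δ sin h₀ = 1.1458×-0.84151×0.25591 + 0.54024×0.96670×0.91102 = -0.246749 + 0.475780 = 0.229031.
Q̄ = (S_0/π) × [bracket] = (1361/π) × 0.229031 = 99.22 W/m².

Q̄ ≈ 99.2 W/m²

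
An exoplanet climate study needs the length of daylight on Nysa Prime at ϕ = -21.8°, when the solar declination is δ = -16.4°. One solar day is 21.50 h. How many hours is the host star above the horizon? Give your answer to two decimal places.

cos h₀ = −tan ϕ · tan δ = −tan(-21.8°) × tan(-16.400°) = -0.1177, so h₀ = 1.6888 rad = 96.76°.
Daylight = 2h₀/(2π) × 21.50 h = (1.6888/π) × 21.50 = 11.56 h.

11.56 h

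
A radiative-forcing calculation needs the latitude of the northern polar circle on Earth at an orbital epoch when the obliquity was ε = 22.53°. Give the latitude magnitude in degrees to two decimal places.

67.47°

The polar circle is the lowest latitude that experiences at least one full rotation of continuous daylight at the northern-summer solstice; it lies at |φ| = 90° − ε = 90° − 22.53° = 67.47°.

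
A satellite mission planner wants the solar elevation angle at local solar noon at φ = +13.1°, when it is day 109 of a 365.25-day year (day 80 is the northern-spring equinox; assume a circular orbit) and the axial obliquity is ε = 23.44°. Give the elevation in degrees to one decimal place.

Solar longitude: λ_s = 360° × (109 − 80)/365.25 = 28.583°.
sin δ = sin 23.44° × sin 28.583° = 0.19032, so δ = +10.971°.
At local noon the hour angle is zero, so the zenith angle equals |φ − δ| = |+13.1° − (+10.971°)| = 2.129°.
Elevation = 90° − 2.129° = 87.9°.

87.9°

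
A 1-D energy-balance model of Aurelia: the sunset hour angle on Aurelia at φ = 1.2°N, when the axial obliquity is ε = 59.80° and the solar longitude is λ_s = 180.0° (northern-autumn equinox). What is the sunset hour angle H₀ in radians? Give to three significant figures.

Solar declination: sin δ = sin ε · sin λ_s = sin 59.80° × sin 180.0° = 0.00000, so δ = +0.000°.
cos H₀ = −tan φ · tan δ = −tan(+1.2°) × tan(+0.000°) = -0.0000, so H₀ = 1.5708 rad = 90.00°.

H₀ = 1.57 rad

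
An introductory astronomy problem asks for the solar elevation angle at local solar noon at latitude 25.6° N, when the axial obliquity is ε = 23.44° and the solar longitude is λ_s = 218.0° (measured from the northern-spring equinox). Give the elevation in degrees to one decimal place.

Solar declination: sin δ = sin ε · sin λ_s = sin 23.44° × sin 218.0° = -0.24490, so δ = -14.176°.
At local noon the hour angle is zero, so the zenith angle equals |φ − δ| = |+25.6° − (-14.176°)| = 39.776°.
Elevation = 90° − 39.776° = 50.2°.

50.2°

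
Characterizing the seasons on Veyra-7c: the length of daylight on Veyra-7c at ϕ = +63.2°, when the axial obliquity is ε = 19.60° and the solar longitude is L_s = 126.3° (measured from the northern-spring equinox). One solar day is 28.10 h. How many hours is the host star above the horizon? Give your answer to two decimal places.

19.32 h

Solar declination: sin δ = sin ε · sin L_s = sin 19.60° × sin 126.3° = 0.27035, so δ = +15.685°.
cos h₀ = −tan ϕ · tan δ = −tan(+63.2°) × tan(+15.685°) = -0.5559, so h₀ = 2.1602 rad = 123.77°.
Daylight = 2h₀/(2π) × 28.10 h = (2.1602/π) × 28.10 = 19.32 h.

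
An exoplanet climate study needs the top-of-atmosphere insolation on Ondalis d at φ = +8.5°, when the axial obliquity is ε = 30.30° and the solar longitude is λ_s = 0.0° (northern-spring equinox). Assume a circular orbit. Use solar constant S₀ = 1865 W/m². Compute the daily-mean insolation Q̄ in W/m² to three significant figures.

Q̄ ≈ 587 W/m²

Solar declination: sin δ = sin ε · sin λ_s = sin 30.30° × sin 0.0° = 0.00000, so δ = +0.000°.
cos H₀ = −tan(+8.5°) tan(+0.000°) = -0.0000, H₀ = 1.5708 rad.
Bracket: H₀ sin φ sin δ + cos φ cos δ sin H₀ = 1.5708×0.14781×0.00000 + 0.98902×1.00000×1.00000 = 0.000000 + 0.989020 = 0.989020.
Q̄ = (S₀/π) × [bracket] = (1865/π) × 0.989020 = 587.1 W/m².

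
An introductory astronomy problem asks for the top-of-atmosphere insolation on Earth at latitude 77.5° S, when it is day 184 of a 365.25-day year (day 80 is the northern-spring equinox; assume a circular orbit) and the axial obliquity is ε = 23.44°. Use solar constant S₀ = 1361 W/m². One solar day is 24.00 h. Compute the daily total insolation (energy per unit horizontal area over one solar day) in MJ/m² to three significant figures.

Solar longitude: λ_s = 360° × (184 − 80)/365.25 = 102.505°.
sin δ = sin 23.44° × sin 102.505° = 0.38835, so δ = +22.852°.
cos H₀ = −tan(-77.5°) tan(+22.852°) = 1.9009 ≥ 1 ⇒ polar night, H₀ = 0 and Q̄ = 0.
Daily total = Q̄ × 24.00 h × 3600 s/h = 0.00 MJ/m².

0.00 MJ/m²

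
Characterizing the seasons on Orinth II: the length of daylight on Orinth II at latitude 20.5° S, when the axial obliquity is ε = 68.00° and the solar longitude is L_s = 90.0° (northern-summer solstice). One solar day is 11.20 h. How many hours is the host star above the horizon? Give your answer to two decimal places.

1.39 h

Solar declination: sin δ = sin ε · sin L_s = sin 68.00° × sin 90.0° = 0.92718, so δ = +68.000°.
cos h₀ = −tan ϕ · tan δ = −tan(-20.5°) × tan(+68.000°) = 0.9254, so h₀ = 0.3887 rad = 22.27°.
Daylight = 2h₀/(2π) × 11.20 h = (0.3887/π) × 11.20 = 1.39 h.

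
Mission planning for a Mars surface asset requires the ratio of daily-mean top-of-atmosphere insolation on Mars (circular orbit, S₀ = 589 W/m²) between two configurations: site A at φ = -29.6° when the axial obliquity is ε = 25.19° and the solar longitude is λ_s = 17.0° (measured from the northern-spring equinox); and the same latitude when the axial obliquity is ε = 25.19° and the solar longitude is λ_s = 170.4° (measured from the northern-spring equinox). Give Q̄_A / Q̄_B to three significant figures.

— Configuration A (φ=-29.6°):
Solar declination: sin δ = sin ε · sin λ_s = sin 25.19° × sin 17.0° = 0.12444, so δ = +7.148°.
cos H₀ = −tan(-29.6°) tan(+7.148°) = 0.0712, H₀ = 1.4995 rad.
Bracket: H₀ sin φ sin δ + cos φ cos δ sin H₀ = 1.4995×-0.49394×0.12444 + 0.86949×0.99223×0.99746 = -0.092168 + 0.860543 = 0.768375.
Q̄ = (S₀/π) × [bracket] = (589/π) × 0.768375 = 144.06 W/m².
— Configuration B (φ=-29.6°):
Solar declination: sin δ = sin ε · sin λ_s = sin 25.19° × sin 170.4° = 0.07098, so δ = +4.070°.
cos H₀ = −tan(-29.6°) tan(+4.070°) = 0.0404, H₀ = 1.5304 rad.
Bracket: H₀ sin φ sin δ + cos φ cos δ sin H₀ = 1.5304×-0.49394×0.07098 + 0.86949×0.99748×0.99918 = -0.053656 + 0.866588 = 0.812932.
Q̄ = (S₀/π) × [bracket] = (589/π) × 0.812932 = 152.41 W/m².
Ratio Q̄_A / Q̄_B = 144.06 / 152.41 = 0.9452.

Q̄_A / Q̄_B ≈ 0.945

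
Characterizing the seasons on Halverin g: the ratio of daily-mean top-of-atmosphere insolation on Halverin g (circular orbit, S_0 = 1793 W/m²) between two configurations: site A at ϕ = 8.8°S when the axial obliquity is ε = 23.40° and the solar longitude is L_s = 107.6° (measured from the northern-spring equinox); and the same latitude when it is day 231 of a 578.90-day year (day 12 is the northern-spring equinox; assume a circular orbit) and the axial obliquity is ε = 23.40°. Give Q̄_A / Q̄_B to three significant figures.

— Configuration A (ϕ=-8.8°):
Solar declination: sin δ = sin ε · sin L_s = sin 23.40° × sin 107.6° = 0.37856, so δ = +22.244°.
cos h₀ = −tan(-8.8°) tan(+22.244°) = 0.0633, h₀ = 1.5074 rad.
Bracket: h₀ sin ϕ sin δ + cos ϕ cos δ sin h₀ = 1.5074×-0.15299×0.37856 + 0.98823×0.92558×0.99799 = -0.087302 + 0.912847 = 0.825545.
Q̄ = (S_0/π) × [bracket] = (1793/π) × 0.825545 = 471.16 W/m².
— Configuration B (ϕ=-8.8°):
Solar longitude: L_s = 360° × (231 − 12)/578.90 = 136.189°.
sin δ = sin 23.40° × sin 136.189° = 0.27494, so δ = +15.958°.
cos h₀ = −tan(-8.8°) tan(+15.958°) = 0.0443, h₀ = 1.5265 rad.
Bracket: h₀ sin ϕ sin δ + cos ϕ cos δ sin h₀ = 1.5265×-0.15299×0.27494 + 0.98823×0.96146×0.99902 = -0.064209 + 0.949212 = 0.885003.
Q̄ = (S_0/π) × [bracket] = (1793/π) × 0.885003 = 505.10 W/m².
Ratio Q̄_A / Q̄_B = 471.16 / 505.10 = 0.9328.

Q̄_A / Q̄_B ≈ 0.933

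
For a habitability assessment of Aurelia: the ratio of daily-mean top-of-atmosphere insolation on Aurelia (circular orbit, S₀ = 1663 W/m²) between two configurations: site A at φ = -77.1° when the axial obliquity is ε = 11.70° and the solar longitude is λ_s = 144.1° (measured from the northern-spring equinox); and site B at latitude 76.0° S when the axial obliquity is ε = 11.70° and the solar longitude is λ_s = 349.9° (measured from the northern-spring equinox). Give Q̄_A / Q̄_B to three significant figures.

Q̄_A / Q̄_B ≈ 0.237

— Configuration A (φ=-77.1°):
Solar declination: sin δ = sin ε · sin λ_s = sin 11.70° × sin 144.1° = 0.11891, so δ = +6.829°.
cos H₀ = −tan(-77.1°) tan(+6.829°) = 0.5229, H₀ = 1.0206 rad.
Bracket: H₀ sin φ sin δ + cos φ cos δ sin H₀ = 1.0206×-0.97476×0.11891 + 0.22325×0.99291×0.85240 = -0.118296 + 0.188949 = 0.070653.
Q̄ = (S₀/π) × [bracket] = (1663/π) × 0.070653 = 37.400 W/m².
— Configuration B (φ=-76.0°):
Solar declination: sin δ = sin ε · sin λ_s = sin 11.70° × sin 349.9° = -0.03556, so δ = -2.038°.
cos H₀ = −tan(-76.0°) tan(-2.038°) = -0.1427, H₀ = 1.7140 rad.
Bracket: H₀ sin φ sin δ + cos φ cos δ sin H₀ = 1.7140×-0.97030×-0.03556 + 0.24192×0.99937×0.98976 = 0.059140 + 0.239292 = 0.298432.
Q̄ = (S₀/π) × [bracket] = (1663/π) × 0.298432 = 157.97 W/m².
Ratio Q̄_A / Q̄_B = 37.400 / 157.97 = 0.2368.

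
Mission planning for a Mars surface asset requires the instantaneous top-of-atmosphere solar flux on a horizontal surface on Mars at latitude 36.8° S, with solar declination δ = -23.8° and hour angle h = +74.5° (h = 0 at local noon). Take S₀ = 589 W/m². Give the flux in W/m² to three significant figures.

258 W/m²

cos θ_z = sin φ sin δ + cos φ cos δ cos h = 0.241733 + 0.195789 = 0.437522.
Flux = S₀ · cos θ_z = 589 × 0.437522 = 257.7 W/m².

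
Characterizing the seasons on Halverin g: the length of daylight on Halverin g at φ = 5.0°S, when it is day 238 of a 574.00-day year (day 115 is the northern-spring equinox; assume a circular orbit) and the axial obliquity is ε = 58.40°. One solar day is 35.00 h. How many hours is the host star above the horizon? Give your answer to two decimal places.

Solar longitude: λ_s = 360° × (238 − 115)/574.00 = 77.143°.
sin δ = sin 58.40° × sin 77.143° = 0.83037, so δ = +56.137°.
cos H₀ = −tan φ · tan δ = −tan(-5.0°) × tan(+56.137°) = 0.1304, so H₀ = 1.4400 rad = 82.51°.
Daylight = 2H₀/(2π) × 35.00 h = (1.4400/π) × 35.00 = 16.04 h.

16.04 h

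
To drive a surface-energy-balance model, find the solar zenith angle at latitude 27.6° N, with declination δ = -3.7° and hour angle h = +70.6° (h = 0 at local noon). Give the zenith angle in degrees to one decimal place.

cos θ_z = sin φ sin δ + cos φ cos δ cos h = -0.029898 + 0.293749 = 0.263851.
θ_z = arccos(0.263851) = 74.7°.

θ_z = 74.7°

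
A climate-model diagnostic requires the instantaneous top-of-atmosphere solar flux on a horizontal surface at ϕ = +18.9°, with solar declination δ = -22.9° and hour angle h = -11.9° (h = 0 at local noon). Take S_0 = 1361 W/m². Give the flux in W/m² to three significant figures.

cos θ_z = sin ϕ sin δ + cos ϕ cos δ cos h = -0.126044 + 0.852790 = 0.726746.
Flux = S_0 · cos θ_z = 1361 × 0.726746 = 989.1 W/m².

989 W/m²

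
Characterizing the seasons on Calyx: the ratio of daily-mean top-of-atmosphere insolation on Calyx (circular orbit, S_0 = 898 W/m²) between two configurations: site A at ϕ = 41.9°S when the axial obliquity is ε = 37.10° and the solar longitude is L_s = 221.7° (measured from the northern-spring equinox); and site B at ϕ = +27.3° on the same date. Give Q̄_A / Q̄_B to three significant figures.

— Configuration A (ϕ=-41.9°):
Solar declination: sin δ = sin ε · sin L_s = sin 37.10° × sin 221.7° = -0.40127, so δ = -23.658°.
cos h₀ = −tan(-41.9°) tan(-23.658°) = -0.3931, h₀ = 1.9748 rad.
Bracket: h₀ sin ϕ sin δ + cos ϕ cos δ sin h₀ = 1.9748×-0.66783×-0.40127 + 0.74431×0.91596×0.91951 = 0.529207 + 0.626883 = 1.156090.
Q̄ = (S_0/π) × [bracket] = (898/π) × 1.156090 = 330.46 W/m².
— Configuration B (ϕ=+27.3°):
cos h₀ = −tan(+27.3°) tan(-23.658°) = 0.2261, h₀ = 1.3427 rad.
Bracket: h₀ sin ϕ sin δ + cos ϕ cos δ sin h₀ = 1.3427×0.45865×-0.40127 + 0.88862×0.91596×0.97410 = -0.247114 + 0.792859 = 0.545745.
Q̄ = (S_0/π) × [bracket] = (898/π) × 0.545745 = 156.00 W/m².
Ratio Q̄_A / Q̄_B = 330.46 / 156.00 = 2.118.

Q̄_A / Q̄_B ≈ 2.12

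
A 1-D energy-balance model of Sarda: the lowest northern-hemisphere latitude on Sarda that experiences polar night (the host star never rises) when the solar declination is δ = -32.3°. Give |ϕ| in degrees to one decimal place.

|ϕ| = 57.7°

Polar night requires cos h₀ = −tan ϕ tan δ ≥ 1, i.e. tan ϕ tan δ ≤ −1.
The boundary is |tan ϕ| · |tan δ| = 1, so |ϕ| = 90° − |δ| = 90° − 32.3° = 57.7° in the northern hemisphere.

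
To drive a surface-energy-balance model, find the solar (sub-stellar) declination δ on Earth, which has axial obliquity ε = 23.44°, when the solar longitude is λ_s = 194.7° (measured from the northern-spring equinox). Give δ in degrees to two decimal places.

sin δ = sin ε · sin λ_s = sin 23.44° × sin 194.7° = -0.100942.
δ = arcsin(-0.100942) = -5.79°.

δ = -5.79°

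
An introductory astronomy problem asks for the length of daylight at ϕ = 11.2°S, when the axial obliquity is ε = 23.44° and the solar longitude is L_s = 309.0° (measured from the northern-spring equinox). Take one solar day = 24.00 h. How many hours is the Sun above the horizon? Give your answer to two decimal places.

Solar declination: sin δ = sin ε · sin L_s = sin 23.44° × sin 309.0° = -0.30914, so δ = -18.007°.
cos h₀ = −tan ϕ · tan δ = −tan(-11.2°) × tan(-18.007°) = -0.0644, so h₀ = 1.6352 rad = 93.69°.
Daylight = 2h₀/(2π) × 24.00 h = (1.6352/π) × 24.00 = 12.49 h.

12.49 h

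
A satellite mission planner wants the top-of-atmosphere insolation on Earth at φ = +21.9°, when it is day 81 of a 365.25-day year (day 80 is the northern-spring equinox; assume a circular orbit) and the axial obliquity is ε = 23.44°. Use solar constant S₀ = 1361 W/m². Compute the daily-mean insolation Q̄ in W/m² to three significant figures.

Q̄ ≈ 404 W/m²

Solar longitude: λ_s = 360° × (81 − 80)/365.25 = 0.986°.
sin δ = sin 23.44° × sin 0.986° = 0.00684, so δ = +0.392°.
cos H₀ = −tan(+21.9°) tan(+0.392°) = -0.0028, H₀ = 1.5735 rad.
Bracket: H₀ sin φ sin δ + cos φ cos δ sin H₀ = 1.5735×0.37299×0.00684 + 0.92784×0.99998×1.00000 = 0.004014 + 0.927821 = 0.931835.
Q̄ = (S₀/π) × [bracket] = (1361/π) × 0.931835 = 403.7 W/m².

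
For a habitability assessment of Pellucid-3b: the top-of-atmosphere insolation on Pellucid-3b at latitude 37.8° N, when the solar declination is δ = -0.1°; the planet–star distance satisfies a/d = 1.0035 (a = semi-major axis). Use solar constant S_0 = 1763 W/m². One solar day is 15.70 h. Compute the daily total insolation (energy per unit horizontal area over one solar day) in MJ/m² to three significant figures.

25.2 MJ/m²

cos h₀ = −tan(+37.8°) tan(-0.100°) = 0.0014, h₀ = 1.5694 rad.
Bracket: h₀ sin ϕ sin δ + cos ϕ cos δ sin h₀ = 1.5694×0.61291×-0.00175 + 0.79016×1.00000×1.00000 = -0.001683 + 0.790160 = 0.788477.
Inverse-square distance factor (a/d)² = 1.0035² = 1.007012.
Q̄ = (S_0/π) × 1.007012 × [bracket] = (1763/π) × 1.007012 × 0.788477 = 445.58 W/m².
Daily total = Q̄ × 15.70 h × 3600 s/h = 445.58 × 15.70 × 3600 / 10⁶ = 25.18 MJ/m².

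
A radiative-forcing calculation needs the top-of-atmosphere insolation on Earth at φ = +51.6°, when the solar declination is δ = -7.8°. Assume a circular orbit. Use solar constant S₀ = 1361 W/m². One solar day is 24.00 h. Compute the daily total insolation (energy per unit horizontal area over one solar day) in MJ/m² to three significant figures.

cos H₀ = −tan(+51.6°) tan(-7.800°) = 0.1728, H₀ = 1.3971 rad.
Bracket: H₀ sin φ sin δ + cos φ cos δ sin H₀ = 1.3971×0.78369×-0.13572 + 0.62115×0.99075×0.98495 = -0.148599 + 0.606143 = 0.457544.
Q̄ = (S₀/π) × [bracket] = (1361/π) × 0.457544 = 198.22 W/m².
Daily total = Q̄ × 24.00 h × 3600 s/h = 198.22 × 24.00 × 3600 / 10⁶ = 17.13 MJ/m².

17.1 MJ/m²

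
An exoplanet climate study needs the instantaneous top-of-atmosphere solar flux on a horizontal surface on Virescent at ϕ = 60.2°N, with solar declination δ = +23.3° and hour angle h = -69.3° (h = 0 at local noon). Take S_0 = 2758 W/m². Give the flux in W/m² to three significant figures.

1.39e+03 W/m²

cos θ_z = sin ϕ sin δ + cos ϕ cos δ cos h = 0.343241 + 0.161341 = 0.504582.
Flux = S_0 · cos θ_z = 2758 × 0.504582 = 1392 W/m².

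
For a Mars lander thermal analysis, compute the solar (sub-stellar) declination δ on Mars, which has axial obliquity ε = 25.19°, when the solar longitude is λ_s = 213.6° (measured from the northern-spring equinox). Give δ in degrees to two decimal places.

sin δ = sin ε · sin λ_s = sin 25.19° × sin 213.6° = -0.235535.
δ = arcsin(-0.235535) = -13.62°.

δ = -13.62°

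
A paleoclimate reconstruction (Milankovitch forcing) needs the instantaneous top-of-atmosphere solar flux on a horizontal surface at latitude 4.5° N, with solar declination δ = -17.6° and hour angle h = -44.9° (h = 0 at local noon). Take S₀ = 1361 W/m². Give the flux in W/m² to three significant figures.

884 W/m²

cos θ_z = sin φ sin δ + cos φ cos δ cos h = -0.023724 + 0.673102 = 0.649378.
Flux = S₀ · cos θ_z = 1361 × 0.649378 = 883.8 W/m².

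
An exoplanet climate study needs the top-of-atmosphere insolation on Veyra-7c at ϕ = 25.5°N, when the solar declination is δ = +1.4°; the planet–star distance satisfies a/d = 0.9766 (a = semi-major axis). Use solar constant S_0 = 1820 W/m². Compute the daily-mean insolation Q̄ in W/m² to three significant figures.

Q̄ ≈ 508 W/m²

cos h₀ = −tan(+25.5°) tan(+1.400°) = -0.0117, h₀ = 1.5825 rad.
Bracket: h₀ sin ϕ sin δ + cos ϕ cos δ sin h₀ = 1.5825×0.43051×0.02443 + 0.90259×0.99970×0.99993 = 0.016644 + 0.902256 = 0.918900.
Inverse-square distance factor (a/d)² = 0.9766² = 0.953748.
Q̄ = (S_0/π) × 0.953748 × [bracket] = (1820/π) × 0.953748 × 0.918900 = 507.7 W/m².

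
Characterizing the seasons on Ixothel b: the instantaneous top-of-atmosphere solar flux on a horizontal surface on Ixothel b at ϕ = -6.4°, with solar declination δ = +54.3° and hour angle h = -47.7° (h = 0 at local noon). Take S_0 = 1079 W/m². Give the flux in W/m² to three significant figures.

cos θ_z = sin ϕ sin δ + cos ϕ cos δ cos h = -0.090522 + 0.390283 = 0.299761.
Flux = S_0 · cos θ_z = 1079 × 0.299761 = 323.4 W/m².

323 W/m²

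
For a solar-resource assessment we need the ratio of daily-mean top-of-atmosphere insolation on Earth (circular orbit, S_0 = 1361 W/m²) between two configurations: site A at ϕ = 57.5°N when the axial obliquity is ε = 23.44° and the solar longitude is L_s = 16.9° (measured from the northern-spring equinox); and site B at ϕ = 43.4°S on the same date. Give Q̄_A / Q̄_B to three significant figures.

— Configuration A (ϕ=+57.5°):
Solar declination: sin δ = sin ε · sin L_s = sin 23.44° × sin 16.9° = 0.11564, so δ = +6.640°.
cos h₀ = −tan(+57.5°) tan(+6.640°) = -0.1827, h₀ = 1.7546 rad.
Bracket: h₀ sin ϕ sin δ + cos ϕ cos δ sin h₀ = 1.7546×0.84339×0.11564 + 0.53730×0.99329×0.98316 = 0.171125 + 0.524707 = 0.695832.
Q̄ = (S_0/π) × [bracket] = (1361/π) × 0.695832 = 301.45 W/m².
— Configuration B (ϕ=-43.4°):
cos h₀ = −tan(-43.4°) tan(+6.640°) = 0.1101, h₀ = 1.4605 rad.
Bracket: h₀ sin ϕ sin δ + cos ϕ cos δ sin h₀ = 1.4605×-0.68709×0.11564 + 0.72657×0.99329×0.99392 = -0.116044 + 0.717307 = 0.601263.
Q̄ = (S_0/π) × [bracket] = (1361/π) × 0.601263 = 260.48 W/m².
Ratio Q̄_A / Q̄_B = 301.45 / 260.48 = 1.157.

Q̄_A / Q̄_B ≈ 1.16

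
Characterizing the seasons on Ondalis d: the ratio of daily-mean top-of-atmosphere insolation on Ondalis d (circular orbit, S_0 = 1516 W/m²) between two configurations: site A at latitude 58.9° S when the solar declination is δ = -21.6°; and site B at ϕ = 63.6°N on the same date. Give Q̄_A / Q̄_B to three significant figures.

Q̄_A / Q̄_B ≈ 30.2

— Configuration A (ϕ=-58.9°):
cos h₀ = −tan(-58.9°) tan(-21.600°) = -0.6563, h₀ = 2.2868 rad.
Bracket: h₀ sin ϕ sin δ + cos ϕ cos δ sin h₀ = 2.2868×-0.85627×-0.36812 + 0.51653×0.92978×0.75447 = 0.720822 + 0.362341 = 1.083163.
Q̄ = (S_0/π) × [bracket] = (1516/π) × 1.083163 = 522.69 W/m².
— Configuration B (ϕ=+63.6°):
cos h₀ = −tan(+63.6°) tan(-21.600°) = 0.7976, h₀ = 0.6475 rad.
Bracket: h₀ sin ϕ sin δ + cos ϕ cos δ sin h₀ = 0.6475×0.89571×-0.36812 + 0.44464×0.92978×0.60320 = -0.213499 + 0.249373 = 0.035874.
Q̄ = (S_0/π) × [bracket] = (1516/π) × 0.035874 = 17.311 W/m².
Ratio Q̄_A / Q̄_B = 522.69 / 17.311 = 30.19.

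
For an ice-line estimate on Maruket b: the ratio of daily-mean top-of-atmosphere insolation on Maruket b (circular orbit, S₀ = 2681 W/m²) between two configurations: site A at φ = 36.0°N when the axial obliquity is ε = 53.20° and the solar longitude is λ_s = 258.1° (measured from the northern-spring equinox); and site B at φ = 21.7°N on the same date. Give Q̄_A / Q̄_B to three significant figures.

Q̄_A / Q̄_B ≈ 0.0588

— Configuration A (φ=+36.0°):
Solar declination: sin δ = sin ε · sin λ_s = sin 53.20° × sin 258.1° = -0.78352, so δ = -51.584°.
cos H₀ = −tan(+36.0°) tan(-51.584°) = 0.9162, H₀ = 0.4124 rad.
Bracket: H₀ sin φ sin δ + cos φ cos δ sin H₀ = 0.4124×0.58779×-0.78352 + 0.80902×0.62136×0.40083 = -0.189929 + 0.201494 = 0.011565.
Q̄ = (S₀/π) × [bracket] = (2681/π) × 0.011565 = 9.8694 W/m².
— Configuration B (φ=+21.7°):
cos H₀ = −tan(+21.7°) tan(-51.584°) = 0.5018, H₀ = 1.0451 rad.
Bracket: H₀ sin φ sin δ + cos φ cos δ sin H₀ = 1.0451×0.36975×-0.78352 + 0.92913×0.62136×0.86498 = -0.302772 + 0.499374 = 0.196602.
Q̄ = (S₀/π) × [bracket] = (2681/π) × 0.196602 = 167.78 W/m².
Ratio Q̄_A / Q̄_B = 9.8694 / 167.78 = 0.05882.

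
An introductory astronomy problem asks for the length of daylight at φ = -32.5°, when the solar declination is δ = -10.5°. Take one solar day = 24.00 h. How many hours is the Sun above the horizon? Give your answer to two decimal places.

12.90 h

cos H₀ = −tan φ · tan δ = −tan(-32.5°) × tan(-10.500°) = -0.1181, so H₀ = 1.6891 rad = 96.78°.
Daylight = 2H₀/(2π) × 24.00 h = (1.6891/π) × 24.00 = 12.90 h.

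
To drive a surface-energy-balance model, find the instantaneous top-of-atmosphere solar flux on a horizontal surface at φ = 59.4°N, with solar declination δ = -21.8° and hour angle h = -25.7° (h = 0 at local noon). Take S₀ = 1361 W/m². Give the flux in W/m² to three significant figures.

cos θ_z = sin φ sin δ + cos φ cos δ cos h = -0.319652 + 0.425883 = 0.106231.
Flux = S₀ · cos θ_z = 1361 × 0.106231 = 144.6 W/m².

145 W/m²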